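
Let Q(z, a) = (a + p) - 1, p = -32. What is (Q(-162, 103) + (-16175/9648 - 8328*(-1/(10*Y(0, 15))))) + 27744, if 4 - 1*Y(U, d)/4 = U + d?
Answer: 14748287767/530640 ≈ 27793.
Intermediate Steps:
Y(U, d) = 16 - 4*U - 4*d (Y(U, d) = 16 - 4*(U + d) = 16 + (-4*U - 4*d) = 16 - 4*U - 4*d)
Q(z, a) = -33 + a (Q(z, a) = (a - 32) - 1 = (-32 + a) - 1 = -33 + a)
(Q(-162, 103) + (-16175/9648 - 8328*(-1/(10*Y(0, 15))))) + 27744 = ((-33 + 103) + (-16175/9648 - 8328*(-1/(10*(16 - 4*0 - 4*15))))) + 27744 = (70 + (-16175*1/9648 - 8328*(-1/(10*(16 + 0 - 60))))) + 27744 = (70 + (-16175/9648 - 8328/((-10*(-44))))) + 27744 = (70 + (-16175/9648 - 8328/440)) + 27744 = (70 + (-16175/9648 - 8328*1/440)) + 27744 = (70 + (-16175/9648 - 1041/55)) + 27744 = (70 - 10933193/530640) + 27744 = 26211607/530640 + 27744 = 14748287767/530640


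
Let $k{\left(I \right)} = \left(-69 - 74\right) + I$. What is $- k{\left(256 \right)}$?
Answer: $-113$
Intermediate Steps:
$k{\left(I \right)} = -143 + I$
$- k{\left(256 \right)} = - (-143 + 256) = \left(-1\right) 113 = -113$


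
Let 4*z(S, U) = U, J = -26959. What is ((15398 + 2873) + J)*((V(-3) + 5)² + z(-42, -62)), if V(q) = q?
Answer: 99912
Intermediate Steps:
z(S, U) = U/4
((15398 + 2873) + J)*((V(-3) + 5)² + z(-42, -62)) = ((15398 + 2873) - 26959)*((-3 + 5)² + (¼)*(-62)) = (18271 - 26959)*(2² - 31/2) = -8688*(4 - 31/2) = -8688*(-23/2) = 99912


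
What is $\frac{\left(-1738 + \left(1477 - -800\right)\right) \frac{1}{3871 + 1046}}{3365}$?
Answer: $\frac{49}{1504155} \approx 3.2576 \cdot 10^{-5}$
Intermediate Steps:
$\frac{\left(-1738 + \left(1477 - -800\right)\right) \frac{1}{3871 + 1046}}{3365} = \frac{-1738 + \left(1477 + 800\right)}{4917} \cdot \frac{1}{3365} = \left(-1738 + 2277\right) \frac{1}{4917} \cdot \frac{1}{3365} = 539 \cdot \frac{1}{4917} \cdot \frac{1}{3365} = \frac{49}{447} \cdot \frac{1}{3365} = \frac{49}{1504155}$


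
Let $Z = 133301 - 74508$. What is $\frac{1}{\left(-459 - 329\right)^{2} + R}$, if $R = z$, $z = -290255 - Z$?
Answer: $\frac{1}{271896} \approx 3.6779 \cdot 10^{-6}$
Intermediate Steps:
$Z = 58793$
$z = -349048$ ($z = -290255 - 58793 = -349048$)
$R = -349048$
$\frac{1}{\left(-459 - 329\right)^{2} + R} = \frac{1}{\left(-459 - 329\right)^{2} - 349048} = \frac{1}{\left(-788\right)^{2} - 349048} = \frac{1}{620944 - 349048} = \frac{1}{271896}$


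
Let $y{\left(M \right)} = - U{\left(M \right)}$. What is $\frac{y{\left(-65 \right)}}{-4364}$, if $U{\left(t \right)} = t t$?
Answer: $\frac{4225}{4364} \approx 0.96815$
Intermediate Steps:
$U{\left(t \right)} = t^{2}$
$y{\left(M \right)} = - M^{2}$
$\frac{y{\left(-65 \right)}}{-4364} = \frac{\left(-1\right) \left(-65\right)^{2}}{-4364} = \left(-1\right) 4225 \left(- \frac{1}{4364}\right) = \left(-4225\right) \left(- \frac{1}{4364}\right) = \frac{4225}{4364}$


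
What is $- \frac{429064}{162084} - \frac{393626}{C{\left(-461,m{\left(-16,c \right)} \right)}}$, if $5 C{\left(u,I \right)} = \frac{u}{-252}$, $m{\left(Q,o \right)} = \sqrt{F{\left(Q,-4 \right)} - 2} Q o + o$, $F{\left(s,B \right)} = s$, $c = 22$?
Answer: $- \frac{20097199573586}{18680181} \approx -1.0759 \cdot 10^{6}$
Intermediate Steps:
$m{\left(Q,o \right)} = o + Q o \sqrt{-2 + Q}$ ($m{\left(Q,o \right)} = \sqrt{Q - 2} Q o + o = \sqrt{-2 + Q} Q o + o = Q \sqrt{-2 + Q} o + o = Q o \sqrt{-2 + Q} + o = o + Q o \sqrt{-2 + Q}$)
$C{\left(u,I \right)} = - \frac{u}{1260}$ ($C{\left(u,I \right)} = \frac{u \frac{1}{-252}}{5} = \frac{u \left(- \frac{1}{252}\right)}{5} = \frac{\left(- \frac{1}{252}\right) u}{5} = - \frac{u}{1260}$)
$- \frac{429064}{162084} - \frac{393626}{C{\left(-461,m{\left(-16,c \right)} \right)}} = - \frac{429064}{162084} - \frac{393626}{\left(- \frac{1}{1260}\right) \left(-461\right)} = \left(-429064\right) \frac{1}{162084} - \frac{393626}{\frac{461}{1260}} = - \frac{107266}{40521} - \frac{495968760}{461} = - \frac{20097199573586}{18680181}$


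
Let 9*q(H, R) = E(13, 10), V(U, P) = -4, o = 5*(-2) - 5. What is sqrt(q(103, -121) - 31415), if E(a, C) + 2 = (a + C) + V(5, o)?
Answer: I*sqrt(282718)/3 ≈ 177.24*I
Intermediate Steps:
o = -15 (o = -10 - 5 = -15)
E(a, C) = -6 + C + a (E(a, C) = -2 + ((a + C) - 4) = -2 + ((C + a) - 4) = -2 + (-4 + C + a) = -6 + C + a)
q(H, R) = 17/9 (q(H, R) = (-6 + 10 + 13)/9 = (1/9)*17 = 17/9)
sqrt(q(103, -121) - 31415) = sqrt(17/9 - 31415) = sqrt(-282718/9) = I*sqrt(282718)/3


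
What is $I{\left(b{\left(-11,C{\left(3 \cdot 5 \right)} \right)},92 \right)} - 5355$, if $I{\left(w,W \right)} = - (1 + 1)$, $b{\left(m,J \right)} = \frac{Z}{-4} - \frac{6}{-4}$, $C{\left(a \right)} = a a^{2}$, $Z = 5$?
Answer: $-5357$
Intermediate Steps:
$C{\left(a \right)} = a^{3}$
$b{\left(m,J \right)} = \frac{1}{4}$ ($b{\left(m,J \right)} = \frac{5}{-4} - \frac{6}{-4} = 5 \left(- \frac{1}{4}\right) - - \frac{3}{2} = - \frac{5}{4} + \frac{3}{2} = \frac{1}{4}$)
$I{\left(w,W \right)} = -2$ ($I{\left(w,W \right)} = \left(-1\right) 2 = -2$)
$I{\left(b{\left(-11,C{\left(3 \cdot 5 \right)} \right)},92 \right)} - 5355 = -2 - 5355 = -5357$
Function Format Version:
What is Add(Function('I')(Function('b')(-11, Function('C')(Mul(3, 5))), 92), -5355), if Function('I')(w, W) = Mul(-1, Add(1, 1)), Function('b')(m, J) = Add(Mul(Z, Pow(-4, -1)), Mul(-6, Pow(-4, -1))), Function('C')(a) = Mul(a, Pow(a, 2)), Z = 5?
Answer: -5357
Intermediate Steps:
Function('C')(a) = Pow(a, 3)
Function('b')(m, J) = Rational(1, 4) (Function('b')(m, J) = Add(Mul(5, Pow(-4, -1)), Mul(-6, Pow(-4, -1))) = Add(Mul(5, Rational(-1, 4)), Mul(-6, Rational(-1, 4))) = Add(Rational(-5, 4), Rational(3, 2)) = Rational(1, 4))
Function('I')(w, W) = -2 (Function('I')(w, W) = Mul(-1, 2) = -2)
Add(Function('I')(Function('b')(-11, Function('C')(Mul(3, 5))), 92), -5355) = Add(-2, -5355) = -5357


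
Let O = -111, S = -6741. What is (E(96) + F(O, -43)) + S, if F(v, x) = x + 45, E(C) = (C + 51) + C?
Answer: -6496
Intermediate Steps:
E(C) = 51 + 2*C (E(C) = (51 + C) + C = 51 + 2*C)
F(v, x) = 45 + x
(E(96) + F(O, -43)) + S = ((51 + 2*96) + (45 - 43)) - 6741 = ((51 + 192) + 2) - 6741 = (243 + 2) - 6741 = 245 - 6741 = -6496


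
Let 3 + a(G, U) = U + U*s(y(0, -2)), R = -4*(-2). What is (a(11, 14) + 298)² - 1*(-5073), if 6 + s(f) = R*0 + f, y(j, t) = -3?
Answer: 38562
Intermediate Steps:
R = 8
s(f) = -6 + f (s(f) = -6 + (8*0 + f) = -6 + (0 + f) = -6 + f)
a(G, U) = -3 - 8*U (a(G, U) = -3 + (U + U*(-6 - 3)) = -3 + (U + U*(-9)) = -3 + (U - 9*U) = -3 - 8*U)
(a(11, 14) + 298)² - 1*(-5073) = ((-3 - 8*14) + 298)² - 1*(-5073) = ((-3 - 112) + 298)² + 5073 = (-115 + 298)² + 5073 = 183² + 5073 = 33489 + 5073 = 38562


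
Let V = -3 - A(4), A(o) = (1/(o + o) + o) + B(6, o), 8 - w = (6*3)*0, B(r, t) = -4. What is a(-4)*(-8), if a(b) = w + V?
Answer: -39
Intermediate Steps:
w = 8 (w = 8 - 6*3*0 = 8 - 18*0 = 8 - 1*0 = 8 + 0 = 8)
A(o) = -4 + o + 1/(2*o) (A(o) = (1/(o + o) + o) - 4 = (1/(2*o) + o) - 4 = (o + 1/(2*o)) - 4 = -4 + o + 1/(2*o))
V = -25/8 (V = -3 - (-4 + 4 + (½)/4) = -3 - (-4 + 4 + (½)*(¼)) = -3 - (-4 + 4 + ⅛) = -3 - 1*⅛ = -3 - ⅛ = -25/8 ≈ -3.1250)
a(b) = 39/8 (a(b) = 8 - 25/8 = 39/8)
a(-4)*(-8) = (39/8)*(-8) = -39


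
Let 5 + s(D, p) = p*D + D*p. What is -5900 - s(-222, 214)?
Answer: 89121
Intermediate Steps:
s(D, p) = -5 + 2*D*p (s(D, p) = -5 + (p*D + D*p) = -5 + (D*p + D*p) = -5 + 2*D*p)
-5900 - s(-222, 214) = -5900 - (-5 + 2*(-222)*214) = -5900 - (-5 - 95016) = -5900 - 1*(-95021) = -5900 + 95021 = 89121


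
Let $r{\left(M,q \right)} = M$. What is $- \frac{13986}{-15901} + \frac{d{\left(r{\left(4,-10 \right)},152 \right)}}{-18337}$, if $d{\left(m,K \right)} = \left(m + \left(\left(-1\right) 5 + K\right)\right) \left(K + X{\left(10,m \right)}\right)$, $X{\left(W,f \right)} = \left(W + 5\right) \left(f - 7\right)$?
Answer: $- \frac{451175}{291576637} \approx -0.0015474$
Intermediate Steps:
$X{\left(W,f \right)} = \left(-7 + f\right) \left(5 + W\right)$ ($X{\left(W,f \right)} = \left(5 + W\right) \left(-7 + f\right) = \left(-7 + f\right) \left(5 + W\right)$)
$d{\left(m,K \right)} = \left(-105 + K + 15 m\right) \left(-5 + K + m\right)$ ($d{\left(m,K \right)} = \left(m + \left(\left(-1\right) 5 + K\right)\right) \left(K + \left(-35 - 70 + 5 m + 10 m\right)\right) = \left(m + \left(-5 + K\right)\right) \left(K + \left(-35 - 70 + 5 m + 10 m\right)\right) = \left(-5 + K + m\right) \left(K + \left(-105 + 15 m\right)\right) = \left(-5 + K + m\right) \left(-105 + K + 15 m\right) = \left(-105 + K + 15 m\right) \left(-5 + K + m\right)$)
$- \frac{13986}{-15901} + \frac{d{\left(r{\left(4,-10 \right)},152 \right)}}{-18337} = - \frac{13986}{-15901} + \frac{525 + 152^{2} - 720 - 16720 + 15 \cdot 4^{2} + 16 \cdot 152 \cdot 4}{-18337} = \left(-13986\right) \left(- \frac{1}{15901}\right) + \left(525 + 23104 - 720 - 16720 + 15 \cdot 16 + 9728\right) \left(- \frac{1}{18337}\right) = \frac{13986}{15901} + \left(525 + 23104 - 720 - 16720 + 240 + 9728\right) \left(- \frac{1}{18337}\right) = \frac{13986}{15901} + 16157 \left(- \frac{1}{18337}\right) = \frac{13986}{15901} - \frac{16157}{18337} = - \frac{451175}{291576637}$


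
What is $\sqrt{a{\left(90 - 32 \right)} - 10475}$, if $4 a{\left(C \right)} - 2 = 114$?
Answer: $i \sqrt{10446} \approx 102.21 i$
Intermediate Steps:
$a{\left(C \right)} = 29$ ($a{\left(C \right)} = \frac{1}{2} + \frac{1}{4} \cdot 114 = \frac{1}{2} + \frac{57}{2} = 29$)
$\sqrt{a{\left(90 - 32 \right)} - 10475} = \sqrt{29 - 10475} = \sqrt{-10446} = i \sqrt{10446}$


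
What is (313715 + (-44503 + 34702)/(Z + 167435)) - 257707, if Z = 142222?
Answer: 5781086485/103219 ≈ 56008.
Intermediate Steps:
(313715 + (-44503 + 34702)/(Z + 167435)) - 257707 = (313715 + (-44503 + 34702)/(142222 + 167435)) - 257707 = (313715 - 9801/309657) - 257707 = (313715 - 9801*1/309657) - 257707 = (313715 - 3267/103219) - 257707 = 32381345318/103219 - 257707 = 5781086485/103219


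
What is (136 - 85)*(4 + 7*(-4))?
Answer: -1224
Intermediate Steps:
(136 - 85)*(4 + 7*(-4)) = 51*(4 - 28) = 51*(-24) = -1224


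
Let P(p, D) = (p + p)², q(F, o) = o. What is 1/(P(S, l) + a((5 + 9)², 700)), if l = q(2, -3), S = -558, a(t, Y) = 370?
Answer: 1/1245826 ≈ 8.0268e-7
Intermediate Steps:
l = -3
P(p, D) = 4*p² (P(p, D) = (2*p)² = 4*p²)
1/(P(S, l) + a((5 + 9)², 700)) = 1/(4*(-558)² + 370) = 1/(4*311364 + 370) = 1/(1245456 + 370) = 1/1245826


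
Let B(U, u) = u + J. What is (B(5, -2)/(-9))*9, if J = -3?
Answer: 5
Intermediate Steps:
B(U, u) = -3 + u (B(U, u) = u - 3 = -3 + u)
(B(5, -2)/(-9))*9 = ((-3 - 2)/(-9))*9 = -1/9*(-5)*9 = (5/9)*9 = 5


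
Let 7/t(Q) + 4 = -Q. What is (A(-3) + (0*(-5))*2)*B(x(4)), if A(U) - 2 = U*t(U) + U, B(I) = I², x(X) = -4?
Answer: 320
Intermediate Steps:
t(Q) = 7/(-4 - Q)
A(U) = 2 + U - 7*U/(4 + U) (A(U) = 2 + (U*(-7/(4 + U)) + U) = 2 + (-7*U/(4 + U) + U) = 2 + (U - 7*U/(4 + U)) = 2 + U - 7*U/(4 + U))
(A(-3) + (0*(-5))*2)*B(x(4)) = ((8 + (-3)² - 1*(-3))/(4 - 3) + (0*(-5))*2)*(-4)² = ((8 + 9 + 3)/1 + 0*2)*16 = (1*20 + 0)*16 = (20 + 0)*16 = 20*16 = 320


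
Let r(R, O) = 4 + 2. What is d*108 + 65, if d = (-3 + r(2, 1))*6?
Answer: 2009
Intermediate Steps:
r(R, O) = 6
d = 18 (d = (-3 + 6)*6 = 3*6 = 18)
d*108 + 65 = 18*108 + 65 = 1944 + 65 = 2009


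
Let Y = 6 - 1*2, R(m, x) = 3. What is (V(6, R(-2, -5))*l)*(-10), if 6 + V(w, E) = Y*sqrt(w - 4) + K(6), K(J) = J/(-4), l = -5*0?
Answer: 0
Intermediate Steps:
l = 0
K(J) = -J/4 (K(J) = J*(-1/4) = -J/4)
Y = 4 (Y = 6 - 2 = 4)
V(w, E) = -15/2 + 4*sqrt(-4 + w) (V(w, E) = -6 + (4*sqrt(w - 4) - 1/4*6) = -6 + (4*sqrt(-4 + w) - 3/2) = -6 + (-3/2 + 4*sqrt(-4 + w)) = -15/2 + 4*sqrt(-4 + w))
(V(6, R(-2, -5))*l)*(-10) = ((-15/2 + 4*sqrt(-4 + 6))*0)*(-10) = ((-15/2 + 4*sqrt(2))*0)*(-10) = 0*(-10) = 0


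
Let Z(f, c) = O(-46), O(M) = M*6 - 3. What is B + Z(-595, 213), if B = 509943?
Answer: 509664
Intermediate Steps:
O(M) = -3 + 6*M (O(M) = 6*M - 3 = -3 + 6*M)
Z(f, c) = -279 (Z(f, c) = -3 + 6*(-46) = -3 - 276 = -279)
B + Z(-595, 213) = 509943 - 279 = 509664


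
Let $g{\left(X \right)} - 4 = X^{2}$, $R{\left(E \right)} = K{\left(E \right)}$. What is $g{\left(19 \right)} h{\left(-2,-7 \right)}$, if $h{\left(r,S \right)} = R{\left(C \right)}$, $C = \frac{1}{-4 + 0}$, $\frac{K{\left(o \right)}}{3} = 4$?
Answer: $4380$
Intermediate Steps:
$K{\left(o \right)} = 12$ ($K{\left(o \right)} = 3 \cdot 4 = 12$)
$C = - \frac{1}{4}$ ($C = \frac{1}{-4} = - \frac{1}{4} \approx -0.25$)
$R{\left(E \right)} = 12$
$h{\left(r,S \right)} = 12$
$g{\left(X \right)} = 4 + X^{2}$
$g{\left(19 \right)} h{\left(-2,-7 \right)} = \left(4 + 19^{2}\right) 12 = \left(4 + 361\right) 12 = 365 \cdot 12 = 4380$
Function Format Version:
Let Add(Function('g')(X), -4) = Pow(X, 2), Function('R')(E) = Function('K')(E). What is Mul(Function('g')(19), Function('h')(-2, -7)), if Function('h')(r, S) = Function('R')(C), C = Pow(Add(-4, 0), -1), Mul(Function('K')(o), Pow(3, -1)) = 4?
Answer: 4380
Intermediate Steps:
Function('K')(o) = 12 (Function('K')(o) = Mul(3, 4) = 12)
C = Rational(-1, 4) (C = Pow(-4, -1) = Rational(-1, 4) ≈ -0.25000)
Function('R')(E) = 12
Function('h')(r, S) = 12
Function('g')(X) = Add(4, Pow(X, 2))
Mul(Function('g')(19), Function('h')(-2, -7)) = Mul(Add(4, Pow(19, 2)), 12) = Mul(Add(4, 361), 12) = Mul(365, 12) = 4380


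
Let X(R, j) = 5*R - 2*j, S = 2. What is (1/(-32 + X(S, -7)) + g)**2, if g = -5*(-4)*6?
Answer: 919681/64 ≈ 14370.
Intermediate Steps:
X(R, j) = -2*j + 5*R
g = 120 (g = 20*6 = 120)
(1/(-32 + X(S, -7)) + g)**2 = (1/(-32 + (-2*(-7) + 5*2)) + 120)**2 = (1/(-32 + (14 + 10)) + 120)**2 = (1/(-32 + 24) + 120)**2 = (1/(-8) + 120)**2 = (-1/8 + 120)**2 = (959/8)**2 = 919681/64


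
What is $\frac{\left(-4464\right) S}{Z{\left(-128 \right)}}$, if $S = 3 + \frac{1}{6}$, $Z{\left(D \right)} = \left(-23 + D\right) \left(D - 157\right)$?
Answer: $- \frac{248}{755} \approx -0.32848$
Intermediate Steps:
$Z{\left(D \right)} = \left(-157 + D\right) \left(-23 + D\right)$ ($Z{\left(D \right)} = \left(-23 + D\right) \left(-157 + D\right) = \left(-157 + D\right) \left(-23 + D\right)$)
$S = \frac{19}{6}$ ($S = 3 + \frac{1}{6} = \frac{19}{6} \approx 3.1667$)
$\frac{\left(-4464\right) S}{Z{\left(-128 \right)}} = \frac{\left(-4464\right) \frac{19}{6}}{3611 + \left(-128\right)^{2} - -23040} = - \frac{14136}{3611 + 16384 + 23040} = - \frac{14136}{43035} = \left(-14136\right) \frac{1}{43035} = - \frac{248}{755}$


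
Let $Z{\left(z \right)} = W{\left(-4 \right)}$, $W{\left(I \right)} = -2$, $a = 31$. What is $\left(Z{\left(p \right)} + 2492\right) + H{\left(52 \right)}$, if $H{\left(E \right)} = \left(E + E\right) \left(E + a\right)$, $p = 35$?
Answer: $11122$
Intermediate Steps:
$Z{\left(z \right)} = -2$
$H{\left(E \right)} = 2 E \left(31 + E\right)$ ($H{\left(E \right)} = \left(E + E\right) \left(E + 31\right) = 2 E \left(31 + E\right)$)
$\left(Z{\left(p \right)} + 2492\right) + H{\left(52 \right)} = \left(-2 + 2492\right) + 2 \cdot 52 \left(31 + 52\right) = 2490 + 2 \cdot 52 \cdot 83 = 2490 + 8632 = 11122$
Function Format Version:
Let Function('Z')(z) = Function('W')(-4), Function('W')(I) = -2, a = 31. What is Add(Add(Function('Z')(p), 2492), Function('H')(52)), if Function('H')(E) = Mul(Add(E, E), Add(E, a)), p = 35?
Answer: 11122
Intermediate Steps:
Function('Z')(z) = -2
Function('H')(E) = Mul(2, E, Add(31, E)) (Function('H')(E) = Mul(Add(E, E), Add(E, 31)) = Mul(Mul(2, E), Add(31, E)) = Mul(2, E, Add(31, E)))
Add(Add(Function('Z')(p), 2492), Function('H')(52)) = Add(Add(-2, 2492), Mul(2, 52, Add(31, 52))) = Add(2490, Mul(2, 52, 83)) = Add(2490, 8632) = 11122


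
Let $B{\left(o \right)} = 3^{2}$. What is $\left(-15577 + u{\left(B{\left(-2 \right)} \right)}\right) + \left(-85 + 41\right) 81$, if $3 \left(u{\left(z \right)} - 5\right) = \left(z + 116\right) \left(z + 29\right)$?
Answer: $- \frac{52658}{3} \approx -17553.0$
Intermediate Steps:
$B{\left(o \right)} = 9$
$u{\left(z \right)} = 5 + \frac{\left(29 + z\right) \left(116 + z\right)}{3}$ ($u{\left(z \right)} = 5 + \frac{\left(z + 116\right) \left(z + 29\right)}{3} = 5 + \frac{\left(116 + z\right) \left(29 + z\right)}{3} = 5 + \frac{\left(29 + z\right) \left(116 + z\right)}{3}$)
$\left(-15577 + u{\left(B{\left(-2 \right)} \right)}\right) + \left(-85 + 41\right) 81 = \left(-15577 + \left(\frac{3379}{3} + \frac{9^{2}}{3} + \frac{145}{3} \cdot 9\right)\right) + \left(-85 + 41\right) 81 = \left(-15577 + \left(\frac{3379}{3} + \frac{1}{3} \cdot 81 + 435\right)\right) - 3564 = \left(-15577 + \left(\frac{3379}{3} + 27 + 435\right)\right) - 3564 = \left(-15577 + \frac{4765}{3}\right) - 3564 = - \frac{41966}{3} - 3564 = - \frac{52658}{3}$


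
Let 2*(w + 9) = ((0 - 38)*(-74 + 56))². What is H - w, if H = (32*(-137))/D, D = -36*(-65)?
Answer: -136843711/585 ≈ -2.3392e+5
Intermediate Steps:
D = 2340
H = -1096/585 (H = (32*(-137))/2340 = -4384*1/2340 = -1096/585 ≈ -1.8735)
w = 233919 (w = -9 + ((0 - 38)*(-74 + 56))²/2 = -9 + (-38*(-18))²/2 = -9 + (½)*684² = -9 + (½)*467856 = -9 + 233928 = 233919)
H - w = -1096/585 - 1*233919 = -1096/585 - 233919 = -136843711/585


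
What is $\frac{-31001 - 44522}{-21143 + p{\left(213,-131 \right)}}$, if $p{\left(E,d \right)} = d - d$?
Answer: $\frac{75523}{21143} \approx 3.572$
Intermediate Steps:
$p{\left(E,d \right)} = 0$
$\frac{-31001 - 44522}{-21143 + p{\left(213,-131 \right)}} = \frac{-31001 - 44522}{-21143 + 0} = - \frac{75523}{-21143} = \left(-75523\right) \left(- \frac{1}{21143}\right) = \frac{75523}{21143}$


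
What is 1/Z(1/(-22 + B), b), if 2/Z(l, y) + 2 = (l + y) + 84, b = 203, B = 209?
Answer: 26648/187 ≈ 142.50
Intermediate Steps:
Z(l, y) = 2/(82 + l + y) (Z(l, y) = 2/(-2 + ((l + y) + 84)) = 2/(-2 + (84 + l + y)) = 2/(82 + l + y))
1/Z(1/(-22 + B), b) = 1/(2/(82 + 1/(-22 + 209) + 203)) = 1/(2/(82 + 1/187 + 203)) = 1/(2/(53296/187)) = 1/(2*(187/53296)) = 1/(187/26648) = 26648/187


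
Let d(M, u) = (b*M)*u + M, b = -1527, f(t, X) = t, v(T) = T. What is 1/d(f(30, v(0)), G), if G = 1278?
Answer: -1/58545150 ≈ -1.7081e-8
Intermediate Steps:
d(M, u) = M - 1527*M*u (d(M, u) = (-1527*M)*u + M = -1527*M*u + M = M - 1527*M*u)
1/d(f(30, v(0)), G) = 1/(30*(1 - 1527*1278)) = 1/(30*(1 - 1951506)) = 1/(30*(-1951505)) = 1/(-58545150) = -1/58545150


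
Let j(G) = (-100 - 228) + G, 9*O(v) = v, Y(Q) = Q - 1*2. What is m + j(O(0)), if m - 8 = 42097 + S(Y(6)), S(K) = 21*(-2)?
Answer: 41735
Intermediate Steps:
Y(Q) = -2 + Q (Y(Q) = Q - 2 = -2 + Q)
O(v) = v/9
j(G) = -328 + G
S(K) = -42
m = 42063 (m = 8 + (42097 - 42) = 8 + 42055 = 42063)
m + j(O(0)) = 42063 + (-328 + (⅑)*0) = 42063 + (-328 + 0) = 42063 - 328 = 41735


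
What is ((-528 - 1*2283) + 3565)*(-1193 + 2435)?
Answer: 936468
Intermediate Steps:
((-528 - 1*2283) + 3565)*(-1193 + 2435) = ((-528 - 2283) + 3565)*1242 = (-2811 + 3565)*1242 = 754*1242 = 936468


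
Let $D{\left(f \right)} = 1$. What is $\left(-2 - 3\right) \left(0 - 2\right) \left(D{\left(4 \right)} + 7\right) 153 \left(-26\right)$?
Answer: $-318240$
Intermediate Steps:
$\left(-2 - 3\right) \left(0 - 2\right) \left(D{\left(4 \right)} + 7\right) 153 \left(-26\right) = \left(-2 - 3\right) \left(0 - 2\right) \left(1 + 7\right) 153 \left(-26\right) = \left(-5\right) \left(-2\right) 8 \cdot 153 \left(-26\right) = 10 \cdot 8 \cdot 153 \left(-26\right) = 80 \cdot 153 \left(-26\right) = 12240 \left(-26\right) = -318240$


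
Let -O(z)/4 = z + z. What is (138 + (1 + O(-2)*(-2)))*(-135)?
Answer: -14445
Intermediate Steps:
O(z) = -8*z (O(z) = -4*(z + z) = -8*z)
(138 + (1 + O(-2)*(-2)))*(-135) = (138 + (1 - 8*(-2)*(-2)))*(-135) = (138 + (1 + 16*(-2)))*(-135) = (138 + (1 - 32))*(-135) = (138 - 31)*(-135) = 107*(-135) = -14445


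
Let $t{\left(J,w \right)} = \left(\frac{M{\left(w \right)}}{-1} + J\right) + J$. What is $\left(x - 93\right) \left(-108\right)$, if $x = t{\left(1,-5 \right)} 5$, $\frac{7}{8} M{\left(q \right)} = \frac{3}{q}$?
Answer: $\frac{60156}{7} \approx 8593.7$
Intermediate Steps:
$M{\left(q \right)} = \frac{24}{7 q}$ ($M{\left(q \right)} = \frac{8 \frac{3}{q}}{7} = \frac{24}{7 q}$)
$t{\left(J,w \right)} = 2 J - \frac{24}{7 w}$ ($t{\left(J,w \right)} = \left(\frac{\frac{24}{7} \frac{1}{w}}{-1} + J\right) + J = \left(\frac{24}{7 w} \left(-1\right) + J\right) + J = \left(- \frac{24}{7 w} + J\right) + J = \left(J - \frac{24}{7 w}\right) + J = 2 J - \frac{24}{7 w}$)
$x = \frac{94}{7}$ ($x = \left(2 \cdot 1 - \frac{24}{7 \left(-5\right)}\right) 5 = \left(2 - - \frac{24}{35}\right) 5 = \left(2 + \frac{24}{35}\right) 5 = \frac{94}{35} \cdot 5 = \frac{94}{7} \approx 13.429$)
$\left(x - 93\right) \left(-108\right) = \left(\frac{94}{7} - 93\right) \left(-108\right) = \left(- \frac{557}{7}\right) \left(-108\right) = \frac{60156}{7}$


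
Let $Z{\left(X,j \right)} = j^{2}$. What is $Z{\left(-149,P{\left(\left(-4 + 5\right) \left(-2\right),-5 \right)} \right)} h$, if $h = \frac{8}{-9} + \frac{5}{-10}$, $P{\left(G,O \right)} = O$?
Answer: $- \frac{625}{18} \approx -34.722$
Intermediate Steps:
$h = - \frac{25}{18}$ ($h = 8 \left(- \frac{1}{9}\right) + 5 \left(- \frac{1}{10}\right) = - \frac{8}{9} - \frac{1}{2} = - \frac{25}{18} \approx -1.3889$)
$Z{\left(-149,P{\left(\left(-4 + 5\right) \left(-2\right),-5 \right)} \right)} h = \left(-5\right)^{2} \left(- \frac{25}{18}\right) = 25 \left(- \frac{25}{18}\right) = - \frac{625}{18}$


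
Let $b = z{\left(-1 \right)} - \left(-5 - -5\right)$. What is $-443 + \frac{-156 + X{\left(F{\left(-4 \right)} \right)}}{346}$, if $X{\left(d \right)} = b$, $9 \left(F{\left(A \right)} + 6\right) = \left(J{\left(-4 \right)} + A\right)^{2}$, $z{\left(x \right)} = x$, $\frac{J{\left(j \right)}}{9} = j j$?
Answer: $- \frac{153435}{346} \approx -443.45$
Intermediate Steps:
$J{\left(j \right)} = 9 j^{2}$ ($J{\left(j \right)} = 9 j j = 9 j^{2}$)
$F{\left(A \right)} = -6 + \frac{\left(144 + A\right)^{2}}{9}$ ($F{\left(A \right)} = -6 + \frac{\left(9 \left(-4\right)^{2} + A\right)^{2}}{9} = -6 + \frac{\left(9 \cdot 16 + A\right)^{2}}{9} = -6 + \frac{\left(144 + A\right)^{2}}{9}$)
$b = -1$ ($b = -1 - \left(-5 - -5\right) = -1 - \left(-5 + 5\right) = -1 - 0 = -1 + 0 = -1$)
$X{\left(d \right)} = -1$
$-443 + \frac{-156 + X{\left(F{\left(-4 \right)} \right)}}{346} = -443 + \frac{-156 - 1}{346} = -443 - \frac{157}{346} = - \frac{153435}{346}$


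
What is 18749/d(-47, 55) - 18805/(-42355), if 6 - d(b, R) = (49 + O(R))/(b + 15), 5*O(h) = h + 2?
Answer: 12708195511/5345201 ≈ 2377.5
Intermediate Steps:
O(h) = 2/5 + h/5 (O(h) = (h + 2)/5 = (2 + h)/5 = 2/5 + h/5)
d(b, R) = 6 - (247/5 + R/5)/(15 + b) (d(b, R) = 6 - (49 + (2/5 + R/5))/(b + 15) = 6 - (247/5 + R/5)/(15 + b))
18749/d(-47, 55) - 18805/(-42355) = 18749/(((203 - 1*55 + 30*(-47))/(5*(15 - 47)))) - 18805/(-42355) = 18749/(((1/5)*(203 - 55 - 1410)/(-32))) - 18805*(-1/42355) = 18749/(((1/5)*(-1/32)*(-1262))) + 3761/8471 = 18749/(631/80) + 3761/8471 = 18749*(80/631) + 3761/8471 = 1499920/631 + 3761/8471 = 12708195511/5345201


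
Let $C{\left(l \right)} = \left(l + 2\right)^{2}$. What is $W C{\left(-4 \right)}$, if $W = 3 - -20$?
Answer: $92$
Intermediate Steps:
$W = 23$ ($W = 3 + 20 = 23$)
$C{\left(l \right)} = \left(2 + l\right)^{2}$
$W C{\left(-4 \right)} = 23 \left(2 - 4\right)^{2} = 23 \left(-2\right)^{2} = 23 \cdot 4 = 92$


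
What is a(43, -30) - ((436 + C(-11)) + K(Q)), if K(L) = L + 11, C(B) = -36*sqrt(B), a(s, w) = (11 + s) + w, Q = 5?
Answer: -428 + 36*I*sqrt(11) ≈ -428.0 + 119.4*I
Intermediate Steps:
a(s, w) = 11 + s + w
K(L) = 11 + L
a(43, -30) - ((436 + C(-11)) + K(Q)) = (11 + 43 - 30) - ((436 - 36*I*sqrt(11)) + (11 + 5)) = 24 - ((436 - 36*I*sqrt(11)) + 16) = 24 - (452 - 36*I*sqrt(11)) = 24 + (-452 + 36*I*sqrt(11)) = -428 + 36*I*sqrt(11)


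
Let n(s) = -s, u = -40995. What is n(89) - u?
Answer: 40906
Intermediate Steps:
n(89) - u = -1*89 - 1*(-40995) = -89 + 40995 = 40906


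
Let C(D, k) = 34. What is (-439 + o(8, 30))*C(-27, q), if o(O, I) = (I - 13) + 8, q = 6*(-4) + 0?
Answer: -14076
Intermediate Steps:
q = -24 (q = -24 + 0 = -24)
o(O, I) = -5 + I (o(O, I) = (-13 + I) + 8 = -5 + I)
(-439 + o(8, 30))*C(-27, q) = (-439 + (-5 + 30))*34 = (-439 + 25)*34 = -414*34 = -14076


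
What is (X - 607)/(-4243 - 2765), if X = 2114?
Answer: -1507/7008 ≈ -0.21504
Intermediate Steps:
(X - 607)/(-4243 - 2765) = (2114 - 607)/(-4243 - 2765) = 1507/(-7008) = 1507*(-1/7008) = -1507/7008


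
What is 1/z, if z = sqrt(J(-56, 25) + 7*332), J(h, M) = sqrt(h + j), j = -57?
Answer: 1/sqrt(2324 + I*sqrt(113)) ≈ 0.020743 - 4.744e-5*I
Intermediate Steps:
J(h, M) = sqrt(-57 + h) (J(h, M) = sqrt(h - 57) = sqrt(-57 + h))
z = sqrt(2324 + I*sqrt(113)) (z = sqrt(sqrt(-57 - 56) + 7*332) = sqrt(sqrt(-113) + 2324) = sqrt(I*sqrt(113) + 2324) = sqrt(2324 + I*sqrt(113)) ≈ 48.208 + 0.1103*I)
1/z = 1/(sqrt(2324 + I*sqrt(113))) = 1/sqrt(2324 + I*sqrt(113))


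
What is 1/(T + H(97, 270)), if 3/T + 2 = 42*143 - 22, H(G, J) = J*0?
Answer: 1994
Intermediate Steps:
H(G, J) = 0
T = 1/1994 (T = 3/(-2 + (42*143 - 22)) = 3/(-2 + (6006 - 22)) = 3/(-2 + 5984) = 3/5982 = 3*(1/5982) = 1/1994 ≈ 0.00050150)
1/(T + H(97, 270)) = 1/(1/1994 + 0) = 1/(1/1994) = 1994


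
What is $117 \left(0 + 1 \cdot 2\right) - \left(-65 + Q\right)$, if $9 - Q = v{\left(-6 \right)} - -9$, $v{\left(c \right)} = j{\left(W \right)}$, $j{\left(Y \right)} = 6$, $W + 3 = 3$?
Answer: $305$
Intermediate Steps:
$W = 0$ ($W = -3 + 3 = 0$)
$v{\left(c \right)} = 6$
$Q = -6$ ($Q = 9 - \left(6 - -9\right) = 9 - \left(6 + 9\right) = 9 - 15 = -6$)
$117 \left(0 + 1 \cdot 2\right) - \left(-65 + Q\right) = 117 \left(0 + 1 \cdot 2\right) + \left(65 - -6\right) = 117 \left(0 + 2\right) + \left(65 + 6\right) = 117 \cdot 2 + 71 = 234 + 71 = 305$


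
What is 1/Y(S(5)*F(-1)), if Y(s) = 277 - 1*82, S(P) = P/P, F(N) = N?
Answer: 1/195 ≈ 0.0051282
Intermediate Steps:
S(P) = 1
Y(s) = 195 (Y(s) = 277 - 82 = 195)
1/Y(S(5)*F(-1)) = 1/195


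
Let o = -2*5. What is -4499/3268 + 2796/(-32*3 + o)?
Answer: -4807111/173204 ≈ -27.754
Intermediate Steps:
o = -10
-4499/3268 + 2796/(-32*3 + o) = -4499/3268 + 2796/(-32*3 - 10) = -4499*1/3268 + 2796/(-96 - 10) = -4499/3268 + 2796/(-106) = -4499/3268 + 2796*(-1/106) = -4499/3268 - 1398/53 = -4807111/173204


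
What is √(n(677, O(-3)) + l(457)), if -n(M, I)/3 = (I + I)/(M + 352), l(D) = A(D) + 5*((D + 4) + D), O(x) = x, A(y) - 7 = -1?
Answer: √11035038/49 ≈ 67.794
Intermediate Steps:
A(y) = 6 (A(y) = 7 - 1 = 6)
l(D) = 26 + 10*D (l(D) = 6 + 5*((D + 4) + D) = 6 + 5*((4 + D) + D) = 6 + 5*(4 + 2*D) = 6 + (20 + 10*D) = 26 + 10*D)
n(M, I) = -6*I/(352 + M) (n(M, I) = -3*(I + I)/(M + 352) = -3*2*I/(352 + M) = -6*I/(352 + M))
√(n(677, O(-3)) + l(457)) = √(-6*(-3)/(352 + 677) + (26 + 10*457)) = √(-6*(-3)/1029 + (26 + 4570)) = √(-6*(-3)*1/1029 + 4596) = √(6/343 + 4596) = √(1576434/343) = √11035038/49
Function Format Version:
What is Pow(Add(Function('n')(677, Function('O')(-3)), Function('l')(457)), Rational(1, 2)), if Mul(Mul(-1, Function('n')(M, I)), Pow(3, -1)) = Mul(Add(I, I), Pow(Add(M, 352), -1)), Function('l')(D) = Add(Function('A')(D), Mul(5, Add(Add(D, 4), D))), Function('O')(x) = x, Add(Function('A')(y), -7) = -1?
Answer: Mul(Rational(1, 49), Pow(11035038, Rational(1, 2))) ≈ 67.794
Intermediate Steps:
Function('A')(y) = 6 (Function('A')(y) = Add(7, -1) = 6)
Function('l')(D) = Add(26, Mul(10, D)) (Function('l')(D) = Add(6, Mul(5, Add(Add(D, 4), D))) = Add(6, Mul(5, Add(Add(4, D), D))) = Add(6, Mul(5, Add(4, Mul(2, D)))) = Add(6, Add(20, Mul(10, D))) = Add(26, Mul(10, D)))
Function('n')(M, I) = Mul(-6, I, Pow(Add(352, M), -1)) (Function('n')(M, I) = Mul(-3, Mul(Add(I, I), Pow(Add(M, 352), -1))) = Mul(-3, Mul(Mul(2, I), Pow(Add(352, M), -1))) = Mul(-3, Mul(2, I, Pow(Add(352, M), -1))) = Mul(-6, I, Pow(Add(352, M), -1)))
Pow(Add(Function('n')(677, Function('O')(-3)), Function('l')(457)), Rational(1, 2)) = Pow(Add(Mul(-6, -3, Pow(Add(352, 677), -1)), Add(26, Mul(10, 457))), Rational(1, 2)) = Pow(Add(Mul(-6, -3, Pow(1029, -1)), Add(26, 4570)), Rational(1, 2)) = Pow(Add(Mul(-6, -3, Rational(1, 1029)), 4596), Rational(1, 2)) = Pow(Add(Rational(6, 343), 4596), Rational(1, 2)) = Pow(Rational(1576434, 343), Rational(1, 2)) = Mul(Rational(1, 49), Pow(11035038, Rational(1, 2)))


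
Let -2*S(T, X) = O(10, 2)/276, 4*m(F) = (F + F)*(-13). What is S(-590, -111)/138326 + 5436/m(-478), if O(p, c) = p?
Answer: 207535462001/118618971432 ≈ 1.7496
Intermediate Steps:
m(F) = -13*F/2 (m(F) = ((F + F)*(-13))/4 = ((2*F)*(-13))/4 = (-26*F)/4 = -13*F/2)
S(T, X) = -5/276
S(-590, -111)/138326 + 5436/m(-478) = -5/276/138326 + 5436/((-13/2*(-478))) = -5/276*1/138326 + 5436/3107 = -5/38177976 + 5436*(1/3107) = -5/38177976 + 5436/3107 = 207535462001/118618971432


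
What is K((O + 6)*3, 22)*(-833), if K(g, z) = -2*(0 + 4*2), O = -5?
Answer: 13328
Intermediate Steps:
K(g, z) = -16 (K(g, z) = -2*(0 + 8) = -2*8 = -16)
K((O + 6)*3, 22)*(-833) = -16*(-833) = 13328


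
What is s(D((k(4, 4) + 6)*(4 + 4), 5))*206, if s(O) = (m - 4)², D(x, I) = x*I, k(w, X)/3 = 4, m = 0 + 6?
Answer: 824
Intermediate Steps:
m = 6
k(w, X) = 12 (k(w, X) = 3*4 = 12)
D(x, I) = I*x
s(O) = 4 (s(O) = (6 - 4)² = 2² = 4)
s(D((k(4, 4) + 6)*(4 + 4), 5))*206 = 4*206 = 824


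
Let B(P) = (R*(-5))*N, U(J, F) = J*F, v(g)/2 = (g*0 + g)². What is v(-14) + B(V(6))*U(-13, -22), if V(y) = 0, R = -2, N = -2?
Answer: -5328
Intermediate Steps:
v(g) = 2*g² (v(g) = 2*(g*0 + g)² = 2*(0 + g)² = 2*g²)
U(J, F) = F*J
B(P) = -20 (B(P) = -2*(-5)*(-2) = 10*(-2) = -20)
v(-14) + B(V(6))*U(-13, -22) = 2*(-14)² - (-440)*(-13) = 2*196 - 20*286 = 392 - 5720 = -5328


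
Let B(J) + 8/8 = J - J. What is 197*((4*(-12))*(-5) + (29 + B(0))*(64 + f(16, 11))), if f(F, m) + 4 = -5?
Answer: 350660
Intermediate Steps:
f(F, m) = -9 (f(F, m) = -4 - 5 = -9)
B(J) = -1 (B(J) = -1 + (J - J) = -1 + 0 = -1)
197*((4*(-12))*(-5) + (29 + B(0))*(64 + f(16, 11))) = 197*((4*(-12))*(-5) + (29 - 1)*(64 - 9)) = 197*(-48*(-5) + 28*55) = 197*(240 + 1540) = 197*1780 = 350660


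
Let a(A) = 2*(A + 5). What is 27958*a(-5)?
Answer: 0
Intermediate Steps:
a(A) = 10 + 2*A (a(A) = 2*(5 + A) = 10 + 2*A)
27958*a(-5) = 27958*(10 + 2*(-5)) = 27958*(10 - 10) = 27958*0 = 0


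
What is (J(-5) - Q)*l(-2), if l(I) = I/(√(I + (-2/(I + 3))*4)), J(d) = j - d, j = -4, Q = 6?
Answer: -I*√10 ≈ -3.1623*I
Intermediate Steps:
J(d) = -4 - d
l(I) = I/√(I - 8/(3 + I)) (l(I) = I/(√(I + (-2/(3 + I))*4)) = I/(√(I - 2/(3 + I)*4)) = I/(√(I - 8/(3 + I))) = I/√(I - 8/(3 + I)))
(J(-5) - Q)*l(-2) = ((-4 - 1*(-5)) - 1*6)*(-2*√(3 - 2)/√(-8 - 2*(3 - 2))) = ((-4 + 5) - 6)*(-2/√(-8 - 2*1)) = (1 - 6)*(-2/√(-8 - 2)) = -(-10)/√(1*(-10)) = -(-10)/√(-10) = -(-10)*(-I*√10/10) = -I*√10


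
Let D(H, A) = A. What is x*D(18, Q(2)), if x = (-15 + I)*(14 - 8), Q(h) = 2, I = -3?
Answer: -216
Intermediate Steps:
x = -108 (x = (-15 - 3)*(14 - 8) = -18*6 = -108)
x*D(18, Q(2)) = -108*2 = -216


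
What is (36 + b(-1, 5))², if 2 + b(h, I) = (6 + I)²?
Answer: 24025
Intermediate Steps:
b(h, I) = -2 + (6 + I)²
(36 + b(-1, 5))² = (36 + (-2 + (6 + 5)²))² = (36 + (-2 + 11²))² = (36 + (-2 + 121))² = (36 + 119)² = 155² = 24025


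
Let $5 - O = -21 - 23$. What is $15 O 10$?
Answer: $7350$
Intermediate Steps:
$O = 49$ ($O = 5 - \left(-21 - 23\right) = 5 - -44 = 5 + 44 = 49$)
$15 O 10 = 15 \cdot 49 \cdot 10 = 735 \cdot 10 = 7350$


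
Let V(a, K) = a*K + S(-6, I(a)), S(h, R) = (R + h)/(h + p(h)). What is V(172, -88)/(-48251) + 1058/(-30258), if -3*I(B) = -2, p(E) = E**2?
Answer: 145336039/521420985 ≈ 0.27873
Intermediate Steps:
I(B) = 2/3 (I(B) = -1/3*(-2) = 2/3)
S(h, R) = (R + h)/(h + h**2)
V(a, K) = -8/45 + K*a (V(a, K) = a*K + (2/3 - 6)/((-6)*(1 - 6)) = K*a - 1/6*(-16/3)/(-5) = K*a - 1/6*(-1/5)*(-16/3) = K*a - 8/45 = -8/45 + K*a)
V(172, -88)/(-48251) + 1058/(-30258) = (-8/45 - 88*172)/(-48251) + 1058/(-30258) = (-8/45 - 15136)*(-1/48251) + 1058*(-1/30258) = -681128/45*(-1/48251) - 529/15129 = 97304/310185 - 529/15129 = 145336039/521420985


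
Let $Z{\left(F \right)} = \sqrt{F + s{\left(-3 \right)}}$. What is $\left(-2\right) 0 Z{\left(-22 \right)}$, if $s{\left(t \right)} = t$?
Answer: $0$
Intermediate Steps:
$Z{\left(F \right)} = \sqrt{-3 + F}$ ($Z{\left(F \right)} = \sqrt{F - 3} = \sqrt{-3 + F}$)
$\left(-2\right) 0 Z{\left(-22 \right)} = \left(-2\right) 0 \sqrt{-3 - 22} = 0 \sqrt{-25} = 0 \cdot 5 i = 0$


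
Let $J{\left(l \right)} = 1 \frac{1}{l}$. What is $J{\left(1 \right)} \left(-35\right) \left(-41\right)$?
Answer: $1435$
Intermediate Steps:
$J{\left(l \right)} = \frac{1}{l}$
$J{\left(1 \right)} \left(-35\right) \left(-41\right) = 1^{-1} \left(-35\right) \left(-41\right) = 1 \left(-35\right) \left(-41\right) = \left(-35\right) \left(-41\right) = 1435$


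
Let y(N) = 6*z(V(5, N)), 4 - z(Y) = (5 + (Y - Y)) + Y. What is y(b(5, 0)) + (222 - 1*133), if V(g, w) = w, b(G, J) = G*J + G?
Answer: 53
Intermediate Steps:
b(G, J) = G + G*J
z(Y) = -1 - Y (z(Y) = 4 - ((5 + (Y - Y)) + Y) = 4 - ((5 + 0) + Y) = 4 - (5 + Y) = 4 + (-5 - Y) = -1 - Y)
y(N) = -6 - 6*N (y(N) = 6*(-1 - N) = -6 - 6*N)
y(b(5, 0)) + (222 - 1*133) = (-6 - 30*(1 + 0)) + (222 - 1*133) = (-6 - 30) + (222 - 133) = (-6 - 6*5) + 89 = (-6 - 30) + 89 = -36 + 89 = 53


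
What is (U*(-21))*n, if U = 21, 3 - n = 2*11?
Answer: 8379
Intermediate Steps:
n = -19 (n = 3 - 2*11 = 3 - 1*22 = 3 - 22 = -19)
(U*(-21))*n = (21*(-21))*(-19) = -441*(-19) = 8379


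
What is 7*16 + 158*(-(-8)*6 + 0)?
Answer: 7696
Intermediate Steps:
7*16 + 158*(-(-8)*6 + 0) = 112 + 158*(-4*(-12) + 0) = 112 + 158*(48 + 0) = 112 + 158*48 = 112 + 7584 = 7696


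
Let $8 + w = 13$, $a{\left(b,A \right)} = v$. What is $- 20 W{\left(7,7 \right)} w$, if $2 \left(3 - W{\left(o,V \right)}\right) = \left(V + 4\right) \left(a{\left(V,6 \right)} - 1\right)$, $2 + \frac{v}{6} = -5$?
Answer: $-23950$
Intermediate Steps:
$v = -42$ ($v = -12 + 6 \left(-5\right) = -12 - 30 = -42$)
$a{\left(b,A \right)} = -42$
$w = 5$ ($w = -8 + 13 = 5$)
$W{\left(o,V \right)} = 89 + \frac{43 V}{2}$ ($W{\left(o,V \right)} = 3 - \frac{\left(V + 4\right) \left(-42 - 1\right)}{2} = 3 - \frac{\left(4 + V\right) \left(-43\right)}{2} = 3 - \frac{-172 - 43 V}{2} = 3 + \left(86 + \frac{43 V}{2}\right) = 89 + \frac{43 V}{2}$)
$- 20 W{\left(7,7 \right)} w = - 20 \left(89 + \frac{43}{2} \cdot 7\right) 5 = - 20 \left(89 + \frac{301}{2}\right) 5 = \left(-20\right) \frac{479}{2} \cdot 5 = \left(-4790\right) 5 = -23950$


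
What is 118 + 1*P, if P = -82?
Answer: 36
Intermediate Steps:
118 + 1*P = 118 + 1*(-82) = 118 - 82 = 36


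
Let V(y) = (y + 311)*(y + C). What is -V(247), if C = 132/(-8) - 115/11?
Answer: -1350639/11 ≈ -1.2279e+5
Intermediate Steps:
C = -593/22 (C = 132*(-⅛) - 115*1/11 = -33/2 - 115/11 = -593/22 ≈ -26.955)
V(y) = (311 + y)*(-593/22 + y) (V(y) = (y + 311)*(y - 593/22) = (311 + y)*(-593/22 + y))
-V(247) = -(-184423/22 + 247² + (6249/22)*247) = -(-184423/22 + 61009 + 1543503/22) = -1*1350639/11 = -1350639/11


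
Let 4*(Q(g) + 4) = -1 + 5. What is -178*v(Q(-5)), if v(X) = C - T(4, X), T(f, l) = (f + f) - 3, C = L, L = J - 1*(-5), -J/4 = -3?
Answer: -2136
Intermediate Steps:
J = 12 (J = -4*(-3) = 12)
Q(g) = -3 (Q(g) = -4 + (-1 + 5)/4 = -4 + (¼)*4 = -4 + 1 = -3)
L = 17 (L = 12 - 1*(-5) = 12 + 5 = 17)
C = 17
T(f, l) = -3 + 2*f (T(f, l) = 2*f - 3 = -3 + 2*f)
v(X) = 12 (v(X) = 17 - (-3 + 2*4) = 17 - (-3 + 8) = 17 - 1*5 = 17 - 5 = 12)
-178*v(Q(-5)) = -178*12 = -2136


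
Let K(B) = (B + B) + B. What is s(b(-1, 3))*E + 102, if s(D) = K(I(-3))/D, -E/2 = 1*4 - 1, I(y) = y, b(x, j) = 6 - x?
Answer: 768/7 ≈ 109.71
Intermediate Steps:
E = -6 (E = -2*(1*4 - 1) = -2*(4 - 1) = -2*3 = -6)
K(B) = 3*B (K(B) = 2*B + B = 3*B)
s(D) = -9/D (s(D) = (3*(-3))/D = -9/D)
s(b(-1, 3))*E + 102 = -9/(6 - 1*(-1))*(-6) + 102 = -9/(6 + 1)*(-6) + 102 = -9/7*(-6) + 102 = 54/7 + 102 = 768/7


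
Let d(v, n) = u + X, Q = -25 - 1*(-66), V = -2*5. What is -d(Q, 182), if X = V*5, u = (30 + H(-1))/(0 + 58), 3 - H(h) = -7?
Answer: 1430/29 ≈ 49.310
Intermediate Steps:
H(h) = 10 (H(h) = 3 - 1*(-7) = 3 + 7 = 10)
V = -10
Q = 41 (Q = -25 + 66 = 41)
u = 20/29 (u = (30 + 10)/(0 + 58) = 40/58 = 40*(1/58) = 20/29 ≈ 0.68966)
X = -50 (X = -10*5 = -50)
d(v, n) = -1430/29 (d(v, n) = 20/29 - 50 = -1430/29)
-d(Q, 182) = -1*(-1430/29) = 1430/29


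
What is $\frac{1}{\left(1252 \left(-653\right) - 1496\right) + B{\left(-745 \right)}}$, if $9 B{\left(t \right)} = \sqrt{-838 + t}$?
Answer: $- \frac{66343212}{54338540476607} - \frac{9 i \sqrt{1583}}{54338540476607} \approx -1.2209 \cdot 10^{-6} - 6.5898 \cdot 10^{-12} i$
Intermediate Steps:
$B{\left(t \right)} = \frac{\sqrt{-838 + t}}{9}$
$\frac{1}{\left(1252 \left(-653\right) - 1496\right) + B{\left(-745 \right)}} = \frac{1}{\left(1252 \left(-653\right) - 1496\right) + \frac{\sqrt{-838 - 745}}{9}} = \frac{1}{\left(-817556 - 1496\right) + \frac{\sqrt{-1583}}{9}} = \frac{1}{-819052 + \frac{i \sqrt{1583}}{9}}$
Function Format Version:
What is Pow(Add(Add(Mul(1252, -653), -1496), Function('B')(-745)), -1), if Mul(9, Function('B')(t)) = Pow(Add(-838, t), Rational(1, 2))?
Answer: Add(Rational(-66343212, 54338540476607), Mul(Rational(-9, 54338540476607), I, Pow(1583, Rational(1, 2)))) ≈ Add(-1.2209e-6, Mul(-6.5898e-12, I))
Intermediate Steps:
Function('B')(t) = Mul(Rational(1, 9), Pow(Add(-838, t), Rational(1, 2)))
Pow(Add(Add(Mul(1252, -653), -1496), Function('B')(-745)), -1) = Pow(Add(Add(Mul(1252, -653), -1496), Mul(Rational(1, 9), Pow(Add(-838, -745), Rational(1, 2)))), -1) = Pow(Add(Add(-817556, -1496), Mul(Rational(1, 9), Pow(-1583, Rational(1, 2)))), -1) = Pow(Add(-819052, Mul(Rational(1, 9), Mul(I, Pow(1583, Rational(1, 2))))), -1) = Pow(Add(-819052, Mul(Rational(1, 9), I, Pow(1583, Rational(1, 2)))), -1)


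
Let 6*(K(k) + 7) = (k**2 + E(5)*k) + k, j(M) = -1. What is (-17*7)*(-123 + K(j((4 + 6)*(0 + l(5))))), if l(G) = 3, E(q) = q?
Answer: 93415/6 ≈ 15569.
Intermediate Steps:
K(k) = -7 + k + k**2/6 (K(k) = -7 + ((k**2 + 5*k) + k)/6 = -7 + (k**2 + 6*k)/6 = -7 + (k + k**2/6) = -7 + k + k**2/6)
(-17*7)*(-123 + K(j((4 + 6)*(0 + l(5))))) = (-17*7)*(-123 + (-7 - 1 + (1/6)*(-1)**2)) = -119*(-123 + (-7 - 1 + (1/6)*1)) = -119*(-123 + (-7 - 1 + 1/6)) = -119*(-123 - 47/6) = -119*(-785/6) = 93415/6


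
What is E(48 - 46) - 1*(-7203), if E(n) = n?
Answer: 7205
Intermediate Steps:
E(48 - 46) - 1*(-7203) = (48 - 46) - 1*(-7203) = 2 + 7203 = 7205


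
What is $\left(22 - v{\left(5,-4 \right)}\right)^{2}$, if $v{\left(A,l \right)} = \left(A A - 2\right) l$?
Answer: $12996$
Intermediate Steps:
$v{\left(A,l \right)} = l \left(-2 + A^{2}\right)$ ($v{\left(A,l \right)} = \left(A^{2} - 2\right) l = \left(-2 + A^{2}\right) l = l \left(-2 + A^{2}\right)$)
$\left(22 - v{\left(5,-4 \right)}\right)^{2} = \left(22 - - 4 \left(-2 + 5^{2}\right)\right)^{2} = \left(22 - - 4 \left(-2 + 25\right)\right)^{2} = \left(22 - \left(-4\right) 23\right)^{2} = \left(22 - -92\right)^{2} = \left(22 + 92\right)^{2} = 114^{2} = 12996$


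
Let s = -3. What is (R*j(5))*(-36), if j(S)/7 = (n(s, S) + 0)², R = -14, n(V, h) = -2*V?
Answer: 127008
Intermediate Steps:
j(S) = 252 (j(S) = 7*(-2*(-3) + 0)² = 7*(6 + 0)² = 7*6² = 7*36 = 252)
(R*j(5))*(-36) = -14*252*(-36) = -3528*(-36) = 127008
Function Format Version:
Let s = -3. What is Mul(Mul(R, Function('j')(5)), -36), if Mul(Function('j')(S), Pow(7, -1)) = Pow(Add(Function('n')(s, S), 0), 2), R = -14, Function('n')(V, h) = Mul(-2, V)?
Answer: 127008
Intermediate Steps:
Function('j')(S) = 252 (Function('j')(S) = Mul(7, Pow(Add(Mul(-2, -3), 0), 2)) = Mul(7, Pow(Add(6, 0), 2)) = Mul(7, Pow(6, 2)) = Mul(7, 36) = 252)
Mul(Mul(R, Function('j')(5)), -36) = Mul(Mul(-14, 252), -36) = Mul(-3528, -36) = 127008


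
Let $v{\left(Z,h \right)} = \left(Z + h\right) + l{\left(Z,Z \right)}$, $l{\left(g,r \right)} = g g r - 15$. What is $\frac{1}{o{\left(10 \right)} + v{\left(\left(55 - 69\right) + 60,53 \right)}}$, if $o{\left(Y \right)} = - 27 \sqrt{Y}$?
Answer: $\frac{9742}{949064911} + \frac{27 \sqrt{10}}{9490649110} \approx 1.0274 \cdot 10^{-5}$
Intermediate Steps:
$l{\left(g,r \right)} = -15 + r g^{2}$ ($l{\left(g,r \right)} = g^{2} r - 15 = r g^{2} - 15 = -15 + r g^{2}$)
$v{\left(Z,h \right)} = -15 + Z + h + Z^{3}$ ($v{\left(Z,h \right)} = \left(Z + h\right) + \left(-15 + Z Z^{2}\right) = \left(Z + h\right) + \left(-15 + Z^{3}\right) = -15 + Z + h + Z^{3}$)
$\frac{1}{o{\left(10 \right)} + v{\left(\left(55 - 69\right) + 60,53 \right)}} = \frac{1}{- 27 \sqrt{10} + \left(-15 + \left(\left(55 - 69\right) + 60\right) + 53 + \left(\left(55 - 69\right) + 60\right)^{3}\right)} = \frac{1}{- 27 \sqrt{10} + \left(-15 + \left(-14 + 60\right) + 53 + \left(-14 + 60\right)^{3}\right)} = \frac{1}{- 27 \sqrt{10} + \left(-15 + 46 + 53 + 46^{3}\right)} = \frac{1}{- 27 \sqrt{10} + \left(-15 + 46 + 53 + 97336\right)} = \frac{1}{- 27 \sqrt{10} + 97420} = \frac{1}{97420 - 27 \sqrt{10}}$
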